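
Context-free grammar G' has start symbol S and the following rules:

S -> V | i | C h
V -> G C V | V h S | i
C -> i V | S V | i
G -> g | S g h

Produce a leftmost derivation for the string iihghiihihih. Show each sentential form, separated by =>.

S=>Ch=>iVh=>iVhSh=>iGCVhSh=>iSghCVhSh=>iChghCVhSh=>iihghCVhSh=>iihghiVhSh=>iihghiVhShSh=>iihghiihShSh=>iihghiihihSh=>iihghiihihih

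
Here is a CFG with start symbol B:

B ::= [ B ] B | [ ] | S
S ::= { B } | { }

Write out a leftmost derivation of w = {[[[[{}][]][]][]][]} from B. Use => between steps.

B=>S=>{B}=>{[B]B}=>{[[B]B]B}=>{[[[B]B]B]B}=>{[[[[B]B]B]B]B}=>{[[[[S]B]B]B]B}=>{[[[[{}]B]B]B]B}=>{[[[[{}][]]B]B]B}=>{[[[[{}][]][]]B]B}=>{[[[[{}][]][]][]]B}=>{[[[[{}][]][]][]][]}

B => S   [B ::= S]
S => {B}   [S ::= { B }]
{B} => {[B]B}   [B ::= [ B ] B]
{[B]B} => {[[B]B]B}   [B ::= [ B ] B]
{[[B]B]B} => {[[[B]B]B]B}   [B ::= [ B ] B]
{[[[B]B]B]B} => {[[[[B]B]B]B]B}   [B ::= [ B ] B]
{[[[[B]B]B]B]B} => {[[[[S]B]B]B]B}   [B ::= S]
{[[[[S]B]B]B]B} => {[[[[{}]B]B]B]B}   [S ::= { }]
{[[[[{}]B]B]B]B} => {[[[[{}][]]B]B]B}   [B ::= [ ]]
{[[[[{}][]]B]B]B} => {[[[[{}][]][]]B]B}   [B ::= [ ]]
{[[[[{}][]][]]B]B} => {[[[[{}][]][]][]]B}   [B ::= [ ]]
{[[[[{}][]][]][]]B} => {[[[[{}][]][]][]][]}   [B ::= [ ]]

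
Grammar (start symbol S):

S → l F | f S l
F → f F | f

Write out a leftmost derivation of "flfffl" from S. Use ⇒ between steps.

S ⇒ fSl   [S → f S l]
fSl ⇒ flFl   [S → l F]
flFl ⇒ flfFl   [F → f F]
flfFl ⇒ flffFl   [F → f F]
flffFl ⇒ flfffl   [F → f]

S ⇒ fSl ⇒ flFl ⇒ flfFl ⇒ flffFl ⇒ flfffl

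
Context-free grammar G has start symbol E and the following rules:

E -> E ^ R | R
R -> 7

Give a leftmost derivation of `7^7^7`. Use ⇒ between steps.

E ⇒ E^R   [E -> E ^ R]
E^R ⇒ E^R^R   [E -> E ^ R]
E^R^R ⇒ R^R^R   [E -> R]
R^R^R ⇒ 7^R^R   [R -> 7]
7^R^R ⇒ 7^7^R   [R -> 7]
7^7^R ⇒ 7^7^7   [R -> 7]

E⇒E^R⇒E^R^R⇒R^R^R⇒7^R^R⇒7^7^R⇒7^7^7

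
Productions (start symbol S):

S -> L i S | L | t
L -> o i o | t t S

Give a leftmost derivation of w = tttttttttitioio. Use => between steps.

S => LiS   [S -> L i S]
LiS => ttSiS   [L -> t t S]
ttSiS => ttLiSiS   [S -> L i S]
ttLiSiS => ttttSiSiS   [L -> t t S]
ttttSiSiS => ttttLiSiS   [S -> L]
ttttLiSiS => ttttttSiSiS   [L -> t t S]
ttttttSiSiS => ttttttLiSiS   [S -> L]
ttttttLiSiS => ttttttttSiSiS   [L -> t t S]
ttttttttSiSiS => tttttttttiSiS   [S -> t]
tttttttttiSiS => tttttttttitiS   [S -> t]
tttttttttitiS => tttttttttitiL   [S -> L]
tttttttttitiL => tttttttttitioio   [L -> o i o]

S => LiS => ttSiS => ttLiSiS => ttttSiSiS => ttttLiSiS => ttttttSiSiS => ttttttLiSiS => ttttttttSiSiS => tttttttttiSiS => tttttttttitiS => tttttttttitiL => tttttttttitioio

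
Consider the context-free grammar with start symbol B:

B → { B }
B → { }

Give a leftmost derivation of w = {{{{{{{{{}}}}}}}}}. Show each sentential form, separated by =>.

B => {B} => {{B}} => {{{B}}} => {{{{B}}}} => {{{{{B}}}}} => {{{{{{B}}}}}} => {{{{{{{B}}}}}}} => {{{{{{{{B}}}}}}}} => {{{{{{{{{}}}}}}}}}

B => {B}   [B → { B }]
{B} => {{B}}   [B → { B }]
{{B}} => {{{B}}}   [B → { B }]
{{{B}}} => {{{{B}}}}   [B → { B }]
{{{{B}}}} => {{{{{B}}}}}   [B → { B }]
{{{{{B}}}}} => {{{{{{B}}}}}}   [B → { B }]
{{{{{{B}}}}}} => {{{{{{{B}}}}}}}   [B → { B }]
{{{{{{{B}}}}}}} => {{{{{{{{B}}}}}}}}   [B → { B }]
{{{{{{{{B}}}}}}}} => {{{{{{{{{}}}}}}}}}   [B → { }]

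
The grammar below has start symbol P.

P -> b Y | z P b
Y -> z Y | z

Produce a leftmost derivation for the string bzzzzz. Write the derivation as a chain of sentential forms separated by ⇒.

P ⇒ bY ⇒ bzY ⇒ bzzY ⇒ bzzzY ⇒ bzzzzY ⇒ bzzzzz

P ⇒ bY   [P -> b Y]
bY ⇒ bzY   [Y -> z Y]
bzY ⇒ bzzY   [Y -> z Y]
bzzY ⇒ bzzzY   [Y -> z Y]
bzzzY ⇒ bzzzzY   [Y -> z Y]
bzzzzY ⇒ bzzzzz   [Y -> z]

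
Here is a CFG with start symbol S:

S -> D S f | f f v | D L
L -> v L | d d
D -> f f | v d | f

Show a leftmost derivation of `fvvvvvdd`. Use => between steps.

S => DL => fL => fvL => fvvL => fvvvL => fvvvvL => fvvvvvL => fvvvvvdd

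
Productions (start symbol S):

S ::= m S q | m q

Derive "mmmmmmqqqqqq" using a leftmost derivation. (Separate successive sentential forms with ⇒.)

S ⇒ mSq ⇒ mmSqq ⇒ mmmSqqq ⇒ mmmmSqqqq ⇒ mmmmmSqqqqq ⇒ mmmmmmqqqqqq

S ⇒ mSq   [S ::= m S q]
mSq ⇒ mmSqq   [S ::= m S q]
mmSqq ⇒ mmmSqqq   [S ::= m S q]
mmmSqqq ⇒ mmmmSqqqq   [S ::= m S q]
mmmmSqqqq ⇒ mmmmmSqqqqq   [S ::= m S q]
mmmmmSqqqqq ⇒ mmmmmmqqqqqq   [S ::= m q]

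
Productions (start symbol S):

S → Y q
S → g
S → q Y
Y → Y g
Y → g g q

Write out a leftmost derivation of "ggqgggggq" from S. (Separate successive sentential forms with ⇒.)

S ⇒ Yq   [S → Y q]
Yq ⇒ Ygq   [Y → Y g]
Ygq ⇒ Yggq   [Y → Y g]
Yggq ⇒ Ygggq   [Y → Y g]
Ygggq ⇒ Yggggq   [Y → Y g]
Yggggq ⇒ Ygggggq   [Y → Y g]
Ygggggq ⇒ ggqgggggq   [Y → g g q]

S ⇒ Yq ⇒ Ygq ⇒ Yggq ⇒ Ygggq ⇒ Yggggq ⇒ Ygggggq ⇒ ggqgggggq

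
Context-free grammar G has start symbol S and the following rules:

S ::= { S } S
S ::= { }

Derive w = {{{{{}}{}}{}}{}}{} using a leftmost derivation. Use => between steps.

S => {S}S => {{S}S}S => {{{S}S}S}S => {{{{S}S}S}S}S => {{{{{}}S}S}S}S => {{{{{}}{}}S}S}S => {{{{{}}{}}{}}S}S => {{{{{}}{}}{}}{}}S => {{{{{}}{}}{}}{}}{}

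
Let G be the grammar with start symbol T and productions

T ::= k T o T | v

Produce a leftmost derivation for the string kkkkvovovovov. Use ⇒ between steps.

T ⇒ kToT ⇒ kkToToT ⇒ kkkToToToT ⇒ kkkkToToToToT ⇒ kkkkvoToToToT ⇒ kkkkvovoToToT ⇒ kkkkvovovoToT ⇒ kkkkvovovovoT ⇒ kkkkvovovovov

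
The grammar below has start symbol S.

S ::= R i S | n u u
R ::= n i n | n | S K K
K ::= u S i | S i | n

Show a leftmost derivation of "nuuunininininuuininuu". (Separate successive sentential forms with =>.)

S => RiS => SKKiS => nuuKKiS => nuuuSiKiS => nuuuRiSiKiS => nuuuniniSiKiS => nuuuniniRiSiKiS => nuuuninininiSiKiS => nuuunininininuuiKiS => nuuunininininuuiniS => nuuunininininuuininuu

S => RiS   [S ::= R i S]
RiS => SKKiS   [R ::= S K K]
SKKiS => nuuKKiS   [S ::= n u u]
nuuKKiS => nuuuSiKiS   [K ::= u S i]
nuuuSiKiS => nuuuRiSiKiS   [S ::= R i S]
nuuuRiSiKiS => nuuuniniSiKiS   [R ::= n i n]
nuuuniniSiKiS => nuuuniniRiSiKiS   [S ::= R i S]
nuuuniniRiSiKiS => nuuuninininiSiKiS   [R ::= n i n]
nuuuninininiSiKiS => nuuunininininuuiKiS   [S ::= n u u]
nuuunininininuuiKiS => nuuunininininuuiniS   [K ::= n]
nuuunininininuuiniS => nuuunininininuuininuu   [S ::= n u u]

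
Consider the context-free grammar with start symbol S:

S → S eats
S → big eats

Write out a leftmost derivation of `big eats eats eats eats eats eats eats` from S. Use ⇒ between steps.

S ⇒ S eats ⇒ S eats eats ⇒ S eats eats eats ⇒ S eats eats eats eats ⇒ S eats eats eats eats eats ⇒ S eats eats eats eats eats eats ⇒ big eats eats eats eats eats eats eats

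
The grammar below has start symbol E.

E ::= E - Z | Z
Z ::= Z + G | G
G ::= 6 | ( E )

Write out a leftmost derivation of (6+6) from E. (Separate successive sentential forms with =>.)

E => Z => G => (E) => (Z) => (Z+G) => (G+G) => (6+G) => (6+6)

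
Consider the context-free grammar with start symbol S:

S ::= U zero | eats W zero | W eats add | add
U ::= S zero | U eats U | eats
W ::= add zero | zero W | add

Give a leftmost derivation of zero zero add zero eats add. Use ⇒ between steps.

S ⇒ W eats add   [S ::= W eats add]
W eats add ⇒ zero W eats add   [W ::= zero W]
zero W eats add ⇒ zero zero W eats add   [W ::= zero W]
zero zero W eats add ⇒ zero zero add zero eats add   [W ::= add zero]

S ⇒ W eats add ⇒ zero W eats add ⇒ zero zero W eats add ⇒ zero zero add zero eats add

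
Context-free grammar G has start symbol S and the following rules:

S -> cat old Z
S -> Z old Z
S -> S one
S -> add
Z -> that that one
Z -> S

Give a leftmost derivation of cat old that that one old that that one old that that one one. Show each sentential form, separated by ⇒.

S ⇒ S one   [S -> S one]
S one ⇒ Z old Z one   [S -> Z old Z]
Z old Z one ⇒ S old Z one   [Z -> S]
S old Z one ⇒ cat old Z old Z one   [S -> cat old Z]
cat old Z old Z one ⇒ cat old S old Z one   [Z -> S]
cat old S old Z one ⇒ cat old Z old Z old Z one   [S -> Z old Z]
cat old Z old Z old Z one ⇒ cat old that that one old Z old Z one   [Z -> that that one]
cat old that that one old Z old Z one ⇒ cat old that that one old that that one old Z one   [Z -> that that one]
cat old that that one old that that one old Z one ⇒ cat old that that one old that that one old that that one one   [Z -> that that one]

S ⇒ S one ⇒ Z old Z one ⇒ S old Z one ⇒ cat old Z old Z one ⇒ cat old S old Z one ⇒ cat old Z old Z old Z one ⇒ cat old that that one old Z old Z one ⇒ cat old that that one old that that one old Z one ⇒ cat old that that one old that that one old that that one one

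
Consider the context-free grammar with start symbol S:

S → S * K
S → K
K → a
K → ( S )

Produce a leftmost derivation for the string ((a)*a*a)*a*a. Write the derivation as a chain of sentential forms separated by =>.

S => S*K => S*K*K => K*K*K => (S)*K*K => (S*K)*K*K => (S*K*K)*K*K => (K*K*K)*K*K => ((S)*K*K)*K*K => ((K)*K*K)*K*K => ((a)*K*K)*K*K => ((a)*a*K)*K*K => ((a)*a*a)*K*K => ((a)*a*a)*a*K => ((a)*a*a)*a*a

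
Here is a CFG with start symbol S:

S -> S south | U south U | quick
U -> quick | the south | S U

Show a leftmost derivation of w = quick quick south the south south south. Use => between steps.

S => S south   [S -> S south]
S south => S south south   [S -> S south]
S south south => U south U south south   [S -> U south U]
U south U south south => S U south U south south   [U -> S U]
S U south U south south => quick U south U south south   [S -> quick]
quick U south U south south => quick quick south U south south   [U -> quick]
quick quick south U south south => quick quick south the south south south   [U -> the south]

S => S south => S south south => U south U south south => S U south U south south => quick U south U south south => quick quick south U south south => quick quick south the south south south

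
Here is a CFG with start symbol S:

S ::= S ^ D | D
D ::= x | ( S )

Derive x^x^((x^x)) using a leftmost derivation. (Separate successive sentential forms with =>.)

S => S^D   [S ::= S ^ D]
S^D => S^D^D   [S ::= S ^ D]
S^D^D => D^D^D   [S ::= D]
D^D^D => x^D^D   [D ::= x]
x^D^D => x^x^D   [D ::= x]
x^x^D => x^x^(S)   [D ::= ( S )]
x^x^(S) => x^x^(D)   [S ::= D]
x^x^(D) => x^x^((S))   [D ::= ( S )]
x^x^((S)) => x^x^((S^D))   [S ::= S ^ D]
x^x^((S^D)) => x^x^((D^D))   [S ::= D]
x^x^((D^D)) => x^x^((x^D))   [D ::= x]
x^x^((x^D)) => x^x^((x^x))   [D ::= x]

S => S^D => S^D^D => D^D^D => x^D^D => x^x^D => x^x^(S) => x^x^(D) => x^x^((S)) => x^x^((S^D)) => x^x^((D^D)) => x^x^((x^D)) => x^x^((x^x))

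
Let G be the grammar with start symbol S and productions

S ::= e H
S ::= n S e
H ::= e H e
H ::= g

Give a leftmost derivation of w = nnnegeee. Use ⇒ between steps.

S ⇒ nSe ⇒ nnSee ⇒ nnnSeee ⇒ nnneHeee ⇒ nnnegeee

S ⇒ nSe   [S ::= n S e]
nSe ⇒ nnSee   [S ::= n S e]
nnSee ⇒ nnnSeee   [S ::= n S e]
nnnSeee ⇒ nnneHeee   [S ::= e H]
nnneHeee ⇒ nnnegeee   [H ::= g]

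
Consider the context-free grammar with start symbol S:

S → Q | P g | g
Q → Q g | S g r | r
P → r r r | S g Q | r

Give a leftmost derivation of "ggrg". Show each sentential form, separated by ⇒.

S⇒Q⇒Qg⇒Sgrg⇒ggrg

S ⇒ Q   [S → Q]
Q ⇒ Qg   [Q → Q g]
Qg ⇒ Sgrg   [Q → S g r]
Sgrg ⇒ ggrg   [S → g]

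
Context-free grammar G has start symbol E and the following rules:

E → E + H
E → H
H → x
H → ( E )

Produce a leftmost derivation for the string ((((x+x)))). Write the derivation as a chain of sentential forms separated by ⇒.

E ⇒ H   [E → H]
H ⇒ (E)   [H → ( E )]
(E) ⇒ (H)   [E → H]
(H) ⇒ ((E))   [H → ( E )]
((E)) ⇒ ((H))   [E → H]
((H)) ⇒ (((E)))   [H → ( E )]
(((E))) ⇒ (((H)))   [E → H]
(((H))) ⇒ ((((E))))   [H → ( E )]
((((E)))) ⇒ ((((E+H))))   [E → E + H]
((((E+H)))) ⇒ ((((H+H))))   [E → H]
((((H+H)))) ⇒ ((((x+H))))   [H → x]
((((x+H)))) ⇒ ((((x+x))))   [H → x]

E ⇒ H ⇒ (E) ⇒ (H) ⇒ ((E)) ⇒ ((H)) ⇒ (((E))) ⇒ (((H))) ⇒ ((((E)))) ⇒ ((((E+H)))) ⇒ ((((H+H)))) ⇒ ((((x+H)))) ⇒ ((((x+x))))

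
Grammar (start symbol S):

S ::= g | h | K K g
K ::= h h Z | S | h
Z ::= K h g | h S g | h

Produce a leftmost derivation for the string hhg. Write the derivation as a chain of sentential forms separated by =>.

S => KKg => hKg => hSg => hhg

S => KKg   [S ::= K K g]
KKg => hKg   [K ::= h]
hKg => hSg   [K ::= S]
hSg => hhg   [S ::= h]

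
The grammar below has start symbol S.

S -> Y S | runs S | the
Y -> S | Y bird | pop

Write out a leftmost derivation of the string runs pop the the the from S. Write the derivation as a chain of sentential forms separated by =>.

S => runs S => runs Y S => runs S S => runs Y S S => runs S S S => runs Y S S S => runs pop S S S => runs pop the S S => runs pop the the S => runs pop the the the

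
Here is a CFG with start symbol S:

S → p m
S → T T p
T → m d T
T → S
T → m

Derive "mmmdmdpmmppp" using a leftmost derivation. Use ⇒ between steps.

S ⇒ TTp ⇒ mTp ⇒ mSp ⇒ mTTpp ⇒ mmTpp ⇒ mmSpp ⇒ mmTTppp ⇒ mmmdTTppp ⇒ mmmdmdTTppp ⇒ mmmdmdSTppp ⇒ mmmdmdpmTppp ⇒ mmmdmdpmmppp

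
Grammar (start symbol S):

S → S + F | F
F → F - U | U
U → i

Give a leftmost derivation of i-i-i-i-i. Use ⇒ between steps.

S⇒F⇒F-U⇒F-U-U⇒F-U-U-U⇒F-U-U-U-U⇒U-U-U-U-U⇒i-U-U-U-U⇒i-i-U-U-U⇒i-i-i-U-U⇒i-i-i-i-U⇒i-i-i-i-i

S ⇒ F   [S → F]
F ⇒ F-U   [F → F - U]
F-U ⇒ F-U-U   [F → F - U]
F-U-U ⇒ F-U-U-U   [F → F - U]
F-U-U-U ⇒ F-U-U-U-U   [F → F - U]
F-U-U-U-U ⇒ U-U-U-U-U   [F → U]
U-U-U-U-U ⇒ i-U-U-U-U   [U → i]
i-U-U-U-U ⇒ i-i-U-U-U   [U → i]
i-i-U-U-U ⇒ i-i-i-U-U   [U → i]
i-i-i-U-U ⇒ i-i-i-i-U   [U → i]
i-i-i-i-U ⇒ i-i-i-i-i   [U → i]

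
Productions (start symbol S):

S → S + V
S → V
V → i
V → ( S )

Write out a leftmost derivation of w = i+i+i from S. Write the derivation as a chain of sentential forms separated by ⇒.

S⇒S+V⇒S+V+V⇒V+V+V⇒i+V+V⇒i+i+V⇒i+i+i

S ⇒ S+V   [S → S + V]
S+V ⇒ S+V+V   [S → S + V]
S+V+V ⇒ V+V+V   [S → V]
V+V+V ⇒ i+V+V   [V → i]
i+V+V ⇒ i+i+V   [V → i]
i+i+V ⇒ i+i+i   [V → i]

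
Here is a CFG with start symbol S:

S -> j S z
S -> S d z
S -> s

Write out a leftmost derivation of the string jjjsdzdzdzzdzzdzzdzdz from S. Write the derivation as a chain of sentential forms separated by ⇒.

S⇒Sdz⇒Sdzdz⇒jSzdzdz⇒jSdzzdzdz⇒jjSzdzzdzdz⇒jjSdzzdzzdzdz⇒jjjSzdzzdzzdzdz⇒jjjSdzzdzzdzzdzdz⇒jjjSdzdzzdzzdzzdzdz⇒jjjSdzdzdzzdzzdzzdzdz⇒jjjsdzdzdzzdzzdzzdzdz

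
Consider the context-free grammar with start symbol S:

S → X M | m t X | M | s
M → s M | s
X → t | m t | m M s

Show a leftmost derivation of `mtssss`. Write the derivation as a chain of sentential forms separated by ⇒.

S⇒XM⇒mtM⇒mtsM⇒mtssM⇒mtsssM⇒mtssss

S ⇒ XM   [S → X M]
XM ⇒ mtM   [X → m t]
mtM ⇒ mtsM   [M → s M]
mtsM ⇒ mtssM   [M → s M]
mtssM ⇒ mtsssM   [M → s M]
mtsssM ⇒ mtssss   [M → s]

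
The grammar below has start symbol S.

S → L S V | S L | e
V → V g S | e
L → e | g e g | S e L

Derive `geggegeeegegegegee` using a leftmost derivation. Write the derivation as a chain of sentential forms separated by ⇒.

S ⇒ LSV ⇒ SeLSV ⇒ SLeLSV ⇒ LSVLeLSV ⇒ gegSVLeLSV ⇒ gegLSVVLeLSV ⇒ geggegSVVLeLSV ⇒ geggegeVVLeLSV ⇒ geggegeeVLeLSV ⇒ geggegeeeLeLSV ⇒ geggegeeegegeLSV ⇒ geggegeeegegegegSV ⇒ geggegeeegegegegeV ⇒ geggegeeegegegegee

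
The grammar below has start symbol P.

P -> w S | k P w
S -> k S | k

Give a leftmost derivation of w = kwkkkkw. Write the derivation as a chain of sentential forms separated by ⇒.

P ⇒ kPw ⇒ kwSw ⇒ kwkSw ⇒ kwkkSw ⇒ kwkkkSw ⇒ kwkkkkw

P ⇒ kPw   [P -> k P w]
kPw ⇒ kwSw   [P -> w S]
kwSw ⇒ kwkSw   [S -> k S]
kwkSw ⇒ kwkkSw   [S -> k S]
kwkkSw ⇒ kwkkkSw   [S -> k S]
kwkkkSw ⇒ kwkkkkw   [S -> k]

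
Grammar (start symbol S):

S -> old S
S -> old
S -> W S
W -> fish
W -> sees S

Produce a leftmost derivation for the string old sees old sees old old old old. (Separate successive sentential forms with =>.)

S => old S => old W S => old sees S S => old sees old S => old sees old W S => old sees old sees S S => old sees old sees old S => old sees old sees old old S => old sees old sees old old old S => old sees old sees old old old old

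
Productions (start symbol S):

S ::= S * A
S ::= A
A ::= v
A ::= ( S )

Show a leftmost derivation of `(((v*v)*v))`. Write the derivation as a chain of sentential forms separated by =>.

S => A => (S) => (A) => ((S)) => ((S*A)) => ((A*A)) => (((S)*A)) => (((S*A)*A)) => (((A*A)*A)) => (((v*A)*A)) => (((v*v)*A)) => (((v*v)*v))

S => A   [S ::= A]
A => (S)   [A ::= ( S )]
(S) => (A)   [S ::= A]
(A) => ((S))   [A ::= ( S )]
((S)) => ((S*A))   [S ::= S * A]
((S*A)) => ((A*A))   [S ::= A]
((A*A)) => (((S)*A))   [A ::= ( S )]
(((S)*A)) => (((S*A)*A))   [S ::= S * A]
(((S*A)*A)) => (((A*A)*A))   [S ::= A]
(((A*A)*A)) => (((v*A)*A))   [A ::= v]
(((v*A)*A)) => (((v*v)*A))   [A ::= v]
(((v*v)*A)) => (((v*v)*v))   [A ::= v]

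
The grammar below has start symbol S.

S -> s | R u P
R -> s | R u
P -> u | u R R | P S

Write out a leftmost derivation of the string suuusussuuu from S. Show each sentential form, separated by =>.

S=>RuP=>RuuP=>suuP=>suuPS=>suuuRRS=>suuuRuRS=>suuusuRS=>suuususS=>suuususRuP=>suuususRuuP=>suuusussuuP=>suuusussuuu

S => RuP   [S -> R u P]
RuP => RuuP   [R -> R u]
RuuP => suuP   [R -> s]
suuP => suuPS   [P -> P S]
suuPS => suuuRRS   [P -> u R R]
suuuRRS => suuuRuRS   [R -> R u]
suuuRuRS => suuusuRS   [R -> s]
suuusuRS => suuususS   [R -> s]
suuususS => suuususRuP   [S -> R u P]
suuususRuP => suuususRuuP   [R -> R u]
suuususRuuP => suuusussuuP   [R -> s]
suuusussuuP => suuusussuuu   [P -> u]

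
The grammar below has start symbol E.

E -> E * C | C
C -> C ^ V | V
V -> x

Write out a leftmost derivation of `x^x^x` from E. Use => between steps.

E=>C=>C^V=>C^V^V=>V^V^V=>x^V^V=>x^x^V=>x^x^x

E => C   [E -> C]
C => C^V   [C -> C ^ V]
C^V => C^V^V   [C -> C ^ V]
C^V^V => V^V^V   [C -> V]
V^V^V => x^V^V   [V -> x]
x^V^V => x^x^V   [V -> x]
x^x^V => x^x^x   [V -> x]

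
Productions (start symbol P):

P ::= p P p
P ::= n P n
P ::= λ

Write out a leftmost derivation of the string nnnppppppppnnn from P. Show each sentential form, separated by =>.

P => nPn => nnPnn => nnnPnnn => nnnpPpnnn => nnnppPppnnn => nnnpppPpppnnn => nnnppppPppppnnn => nnnppppppppnnn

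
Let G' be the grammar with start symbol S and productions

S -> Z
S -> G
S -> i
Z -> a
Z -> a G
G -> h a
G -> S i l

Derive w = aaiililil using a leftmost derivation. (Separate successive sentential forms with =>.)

S => G => Sil => Zil => aGil => aSilil => aZilil => aaGilil => aaSililil => aaiililil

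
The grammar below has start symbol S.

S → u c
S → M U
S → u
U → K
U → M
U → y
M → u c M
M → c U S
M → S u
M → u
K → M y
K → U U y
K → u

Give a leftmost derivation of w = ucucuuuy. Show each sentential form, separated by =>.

S=>MU=>SuU=>MUuU=>ucMUuU=>ucucMUuU=>ucucuUuU=>ucucuMuU=>ucucuuuU=>ucucuuuy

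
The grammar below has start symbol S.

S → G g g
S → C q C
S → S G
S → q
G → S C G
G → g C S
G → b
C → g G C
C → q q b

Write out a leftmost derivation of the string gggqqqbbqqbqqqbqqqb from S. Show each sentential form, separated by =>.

S => CqC   [S → C q C]
CqC => gGCqC   [C → g G C]
gGCqC => ggCSCqC   [G → g C S]
ggCSCqC => gggGCSCqC   [C → g G C]
gggGCSCqC => gggSCGCSCqC   [G → S C G]
gggSCGCSCqC => gggqCGCSCqC   [S → q]
gggqCGCSCqC => gggqqqbGCSCqC   [C → q q b]
gggqqqbGCSCqC => gggqqqbbCSCqC   [G → b]
gggqqqbbCSCqC => gggqqqbbqqbSCqC   [C → q q b]
gggqqqbbqqbSCqC => gggqqqbbqqbqCqC   [S → q]
gggqqqbbqqbqCqC => gggqqqbbqqbqqqbqC   [C → q q b]
gggqqqbbqqbqqqbqC => gggqqqbbqqbqqqbqqqb   [C → q q b]

S => CqC => gGCqC => ggCSCqC => gggGCSCqC => gggSCGCSCqC => gggqCGCSCqC => gggqqqbGCSCqC => gggqqqbbCSCqC => gggqqqbbqqbSCqC => gggqqqbbqqbqCqC => gggqqqbbqqbqqqbqC => gggqqqbbqqbqqqbqqqb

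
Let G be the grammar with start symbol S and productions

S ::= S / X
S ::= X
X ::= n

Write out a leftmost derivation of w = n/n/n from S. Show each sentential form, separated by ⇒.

S ⇒ S/X   [S ::= S / X]
S/X ⇒ S/X/X   [S ::= S / X]
S/X/X ⇒ X/X/X   [S ::= X]
X/X/X ⇒ n/X/X   [X ::= n]
n/X/X ⇒ n/n/X   [X ::= n]
n/n/X ⇒ n/n/n   [X ::= n]

S ⇒ S/X ⇒ S/X/X ⇒ X/X/X ⇒ n/X/X ⇒ n/n/X ⇒ n/n/n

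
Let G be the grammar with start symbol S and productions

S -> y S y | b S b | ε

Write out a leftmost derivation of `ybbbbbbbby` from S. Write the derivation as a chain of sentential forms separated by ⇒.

S ⇒ ySy ⇒ ybSby ⇒ ybbSbby ⇒ ybbbSbbby ⇒ ybbbbSbbbby ⇒ ybbbbbbbby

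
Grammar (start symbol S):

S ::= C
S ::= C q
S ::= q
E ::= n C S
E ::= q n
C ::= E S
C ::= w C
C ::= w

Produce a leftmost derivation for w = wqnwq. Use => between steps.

S => C => wC => wES => wqnS => wqnCq => wqnwq

S => C   [S ::= C]
C => wC   [C ::= w C]
wC => wES   [C ::= E S]
wES => wqnS   [E ::= q n]
wqnS => wqnCq   [S ::= C q]
wqnCq => wqnwq   [C ::= w]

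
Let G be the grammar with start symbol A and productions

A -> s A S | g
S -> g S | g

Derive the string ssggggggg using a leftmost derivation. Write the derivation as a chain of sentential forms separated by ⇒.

A ⇒ sAS   [A -> s A S]
sAS ⇒ ssASS   [A -> s A S]
ssASS ⇒ ssgSS   [A -> g]
ssgSS ⇒ ssggS   [S -> g]
ssggS ⇒ ssgggS   [S -> g S]
ssgggS ⇒ ssggggS   [S -> g S]
ssggggS ⇒ ssgggggS   [S -> g S]
ssgggggS ⇒ ssggggggS   [S -> g S]
ssggggggS ⇒ ssggggggg   [S -> g]

A ⇒ sAS ⇒ ssASS ⇒ ssgSS ⇒ ssggS ⇒ ssgggS ⇒ ssggggS ⇒ ssgggggS ⇒ ssggggggS ⇒ ssggggggg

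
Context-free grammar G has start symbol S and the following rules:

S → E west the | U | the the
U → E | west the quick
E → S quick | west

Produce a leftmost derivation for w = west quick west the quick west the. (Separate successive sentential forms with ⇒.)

S ⇒ E west the ⇒ S quick west the ⇒ E west the quick west the ⇒ S quick west the quick west the ⇒ U quick west the quick west the ⇒ E quick west the quick west the ⇒ west quick west the quick west the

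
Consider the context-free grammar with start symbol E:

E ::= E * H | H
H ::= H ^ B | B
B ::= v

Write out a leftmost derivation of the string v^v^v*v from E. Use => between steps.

E => E*H => H*H => H^B*H => H^B^B*H => B^B^B*H => v^B^B*H => v^v^B*H => v^v^v*H => v^v^v*B => v^v^v*v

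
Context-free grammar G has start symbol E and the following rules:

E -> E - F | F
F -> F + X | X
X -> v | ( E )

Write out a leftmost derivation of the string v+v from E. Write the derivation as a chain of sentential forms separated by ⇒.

E ⇒ F ⇒ F+X ⇒ X+X ⇒ v+X ⇒ v+v

E ⇒ F   [E -> F]
F ⇒ F+X   [F -> F + X]
F+X ⇒ X+X   [F -> X]
X+X ⇒ v+X   [X -> v]
v+X ⇒ v+v   [X -> v]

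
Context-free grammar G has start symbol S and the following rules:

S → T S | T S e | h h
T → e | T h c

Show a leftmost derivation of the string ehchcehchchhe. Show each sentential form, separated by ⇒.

S ⇒ TS   [S → T S]
TS ⇒ ThcS   [T → T h c]
ThcS ⇒ ThchcS   [T → T h c]
ThchcS ⇒ ehchcS   [T → e]
ehchcS ⇒ ehchcTSe   [S → T S e]
ehchcTSe ⇒ ehchcThcSe   [T → T h c]
ehchcThcSe ⇒ ehchcThchcSe   [T → T h c]
ehchcThchcSe ⇒ ehchcehchcSe   [T → e]
ehchcehchcSe ⇒ ehchcehchchhe   [S → h h]

S⇒TS⇒ThcS⇒ThchcS⇒ehchcS⇒ehchcTSe⇒ehchcThcSe⇒ehchcThchcSe⇒ehchcehchcSe⇒ehchcehchchhe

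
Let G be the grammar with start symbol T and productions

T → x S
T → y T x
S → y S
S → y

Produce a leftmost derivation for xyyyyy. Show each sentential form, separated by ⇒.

T ⇒ xS   [T → x S]
xS ⇒ xyS   [S → y S]
xyS ⇒ xyyS   [S → y S]
xyyS ⇒ xyyyS   [S → y S]
xyyyS ⇒ xyyyyS   [S → y S]
xyyyyS ⇒ xyyyyy   [S → y]

T ⇒ xS ⇒ xyS ⇒ xyyS ⇒ xyyyS ⇒ xyyyyS ⇒ xyyyyy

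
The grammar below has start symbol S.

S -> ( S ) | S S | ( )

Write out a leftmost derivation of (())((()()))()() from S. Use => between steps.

S => SS   [S -> S S]
SS => SSS   [S -> S S]
SSS => SSSS   [S -> S S]
SSSS => (S)SSS   [S -> ( S )]
(S)SSS => (())SSS   [S -> ( )]
(())SSS => (())(S)SS   [S -> ( S )]
(())(S)SS => (())((S))SS   [S -> ( S )]
(())((S))SS => (())((SS))SS   [S -> S S]
(())((SS))SS => (())((()S))SS   [S -> ( )]
(())((()S))SS => (())((()()))SS   [S -> ( )]
(())((()()))SS => (())((()()))()S   [S -> ( )]
(())((()()))()S => (())((()()))()()   [S -> ( )]

S=>SS=>SSS=>SSSS=>(S)SSS=>(())SSS=>(())(S)SS=>(())((S))SS=>(())((SS))SS=>(())((()S))SS=>(())((()()))SS=>(())((()()))()S=>(())((()()))()()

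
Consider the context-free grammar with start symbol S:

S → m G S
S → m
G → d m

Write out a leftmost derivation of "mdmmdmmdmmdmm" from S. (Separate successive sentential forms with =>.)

S=>mGS=>mdmS=>mdmmGS=>mdmmdmS=>mdmmdmmGS=>mdmmdmmdmS=>mdmmdmmdmmGS=>mdmmdmmdmmdmS=>mdmmdmmdmmdmm

S => mGS   [S → m G S]
mGS => mdmS   [G → d m]
mdmS => mdmmGS   [S → m G S]
mdmmGS => mdmmdmS   [G → d m]
mdmmdmS => mdmmdmmGS   [S → m G S]
mdmmdmmGS => mdmmdmmdmS   [G → d m]
mdmmdmmdmS => mdmmdmmdmmGS   [S → m G S]
mdmmdmmdmmGS => mdmmdmmdmmdmS   [G → d m]
mdmmdmmdmmdmS => mdmmdmmdmmdmm   [S → m]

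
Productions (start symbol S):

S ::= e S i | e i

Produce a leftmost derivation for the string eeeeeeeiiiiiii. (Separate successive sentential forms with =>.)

S => eSi   [S ::= e S i]
eSi => eeSii   [S ::= e S i]
eeSii => eeeSiii   [S ::= e S i]
eeeSiii => eeeeSiiii   [S ::= e S i]
eeeeSiiii => eeeeeSiiiii   [S ::= e S i]
eeeeeSiiiii => eeeeeeSiiiiii   [S ::= e S i]
eeeeeeSiiiiii => eeeeeeeiiiiiii   [S ::= e i]

S=>eSi=>eeSii=>eeeSiii=>eeeeSiiii=>eeeeeSiiiii=>eeeeeeSiiiiii=>eeeeeeeiiiiiii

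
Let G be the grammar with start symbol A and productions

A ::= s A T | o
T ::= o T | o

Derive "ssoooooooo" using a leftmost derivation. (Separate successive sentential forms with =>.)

A=>sAT=>ssATT=>ssoTT=>ssooTT=>ssoooTT=>ssooooTT=>ssoooooTT=>ssooooooTT=>ssoooooooT=>ssoooooooo

A => sAT   [A ::= s A T]
sAT => ssATT   [A ::= s A T]
ssATT => ssoTT   [A ::= o]
ssoTT => ssooTT   [T ::= o T]
ssooTT => ssoooTT   [T ::= o T]
ssoooTT => ssooooTT   [T ::= o T]
ssooooTT => ssoooooTT   [T ::= o T]
ssoooooTT => ssooooooTT   [T ::= o T]
ssooooooTT => ssoooooooT   [T ::= o]
ssoooooooT => ssoooooooo   [T ::= o]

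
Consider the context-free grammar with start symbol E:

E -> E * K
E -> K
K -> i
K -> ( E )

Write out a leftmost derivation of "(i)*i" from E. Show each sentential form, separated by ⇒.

E ⇒ E*K ⇒ K*K ⇒ (E)*K ⇒ (K)*K ⇒ (i)*K ⇒ (i)*i

E ⇒ E*K   [E -> E * K]
E*K ⇒ K*K   [E -> K]
K*K ⇒ (E)*K   [K -> ( E )]
(E)*K ⇒ (K)*K   [E -> K]
(K)*K ⇒ (i)*K   [K -> i]
(i)*K ⇒ (i)*i   [K -> i]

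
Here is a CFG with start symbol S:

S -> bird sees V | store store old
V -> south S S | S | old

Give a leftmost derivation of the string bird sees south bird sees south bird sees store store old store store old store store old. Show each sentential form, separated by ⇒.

S ⇒ bird sees V ⇒ bird sees south S S ⇒ bird sees south bird sees V S ⇒ bird sees south bird sees south S S S ⇒ bird sees south bird sees south bird sees V S S ⇒ bird sees south bird sees south bird sees S S S ⇒ bird sees south bird sees south bird sees store store old S S ⇒ bird sees south bird sees south bird sees store store old store store old S ⇒ bird sees south bird sees south bird sees store store old store store old store store old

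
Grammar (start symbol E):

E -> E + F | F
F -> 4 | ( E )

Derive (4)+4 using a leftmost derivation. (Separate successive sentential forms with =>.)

E => E+F   [E -> E + F]
E+F => F+F   [E -> F]
F+F => (E)+F   [F -> ( E )]
(E)+F => (F)+F   [E -> F]
(F)+F => (4)+F   [F -> 4]
(4)+F => (4)+4   [F -> 4]

E => E+F => F+F => (E)+F => (F)+F => (4)+F => (4)+4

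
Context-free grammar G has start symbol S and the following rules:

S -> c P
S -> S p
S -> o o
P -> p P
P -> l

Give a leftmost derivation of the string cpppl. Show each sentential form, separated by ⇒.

S ⇒ cP ⇒ cpP ⇒ cppP ⇒ cpppP ⇒ cpppl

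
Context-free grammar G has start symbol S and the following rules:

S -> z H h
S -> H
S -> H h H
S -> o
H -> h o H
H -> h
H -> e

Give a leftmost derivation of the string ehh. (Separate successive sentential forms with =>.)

S => HhH => ehH => ehh

S => HhH   [S -> H h H]
HhH => ehH   [H -> e]
ehH => ehh   [H -> h]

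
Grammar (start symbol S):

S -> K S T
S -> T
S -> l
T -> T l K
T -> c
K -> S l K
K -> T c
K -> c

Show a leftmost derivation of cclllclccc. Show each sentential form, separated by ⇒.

S ⇒ KST ⇒ cST ⇒ cTT ⇒ cTlKT ⇒ cclKT ⇒ cclSlKT ⇒ cclllKT ⇒ cclllTcT ⇒ cclllTlKcT ⇒ cclllclKcT ⇒ cclllclccT ⇒ cclllclccc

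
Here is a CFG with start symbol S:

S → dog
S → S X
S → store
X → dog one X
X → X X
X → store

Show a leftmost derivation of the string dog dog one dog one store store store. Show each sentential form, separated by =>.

S => S X => dog X => dog dog one X => dog dog one X X => dog dog one X X X => dog dog one dog one X X X => dog dog one dog one store X X => dog dog one dog one store store X => dog dog one dog one store store store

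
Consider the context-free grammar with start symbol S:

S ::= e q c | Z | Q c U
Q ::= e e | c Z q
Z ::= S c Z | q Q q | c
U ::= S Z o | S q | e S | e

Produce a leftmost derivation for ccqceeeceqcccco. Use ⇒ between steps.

S ⇒ QcU ⇒ cZqcU ⇒ ccqcU ⇒ ccqceS ⇒ ccqceQcU ⇒ ccqceeecU ⇒ ccqceeecSZo ⇒ ccqceeecZZo ⇒ ccqceeecScZZo ⇒ ccqceeeceqccZZo ⇒ ccqceeeceqcccZo ⇒ ccqceeeceqcccco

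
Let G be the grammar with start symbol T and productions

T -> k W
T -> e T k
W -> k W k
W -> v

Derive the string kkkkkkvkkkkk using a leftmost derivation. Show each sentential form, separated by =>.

T=>kW=>kkWk=>kkkWkk=>kkkkWkkk=>kkkkkWkkkk=>kkkkkkWkkkkk=>kkkkkkvkkkkk

T => kW   [T -> k W]
kW => kkWk   [W -> k W k]
kkWk => kkkWkk   [W -> k W k]
kkkWkk => kkkkWkkk   [W -> k W k]
kkkkWkkk => kkkkkWkkkk   [W -> k W k]
kkkkkWkkkk => kkkkkkWkkkkk   [W -> k W k]
kkkkkkWkkkkk => kkkkkkvkkkkk   [W -> v]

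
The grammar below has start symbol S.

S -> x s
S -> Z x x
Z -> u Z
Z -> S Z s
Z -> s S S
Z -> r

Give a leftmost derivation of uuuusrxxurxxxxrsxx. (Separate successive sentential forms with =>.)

S => Zxx   [S -> Z x x]
Zxx => uZxx   [Z -> u Z]
uZxx => uuZxx   [Z -> u Z]
uuZxx => uuuZxx   [Z -> u Z]
uuuZxx => uuuSZsxx   [Z -> S Z s]
uuuSZsxx => uuuZxxZsxx   [S -> Z x x]
uuuZxxZsxx => uuuuZxxZsxx   [Z -> u Z]
uuuuZxxZsxx => uuuusSSxxZsxx   [Z -> s S S]
uuuusSSxxZsxx => uuuusZxxSxxZsxx   [S -> Z x x]
uuuusZxxSxxZsxx => uuuusrxxSxxZsxx   [Z -> r]
uuuusrxxSxxZsxx => uuuusrxxZxxxxZsxx   [S -> Z x x]
uuuusrxxZxxxxZsxx => uuuusrxxuZxxxxZsxx   [Z -> u Z]
uuuusrxxuZxxxxZsxx => uuuusrxxurxxxxZsxx   [Z -> r]
uuuusrxxurxxxxZsxx => uuuusrxxurxxxxrsxx   [Z -> r]

S => Zxx => uZxx => uuZxx => uuuZxx => uuuSZsxx => uuuZxxZsxx => uuuuZxxZsxx => uuuusSSxxZsxx => uuuusZxxSxxZsxx => uuuusrxxSxxZsxx => uuuusrxxZxxxxZsxx => uuuusrxxuZxxxxZsxx => uuuusrxxurxxxxZsxx => uuuusrxxurxxxxrsxx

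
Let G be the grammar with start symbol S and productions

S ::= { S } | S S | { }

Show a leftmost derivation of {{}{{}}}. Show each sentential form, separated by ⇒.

S⇒{S}⇒{SS}⇒{{}S}⇒{{}{S}}⇒{{}{{}}}

S ⇒ {S}   [S ::= { S }]
{S} ⇒ {SS}   [S ::= S S]
{SS} ⇒ {{}S}   [S ::= { }]
{{}S} ⇒ {{}{S}}   [S ::= { S }]
{{}{S}} ⇒ {{}{{}}}   [S ::= { }]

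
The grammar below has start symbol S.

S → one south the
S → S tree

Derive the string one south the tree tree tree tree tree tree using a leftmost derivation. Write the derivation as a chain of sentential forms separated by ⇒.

S ⇒ S tree   [S → S tree]
S tree ⇒ S tree tree   [S → S tree]
S tree tree ⇒ S tree tree tree   [S → S tree]
S tree tree tree ⇒ S tree tree tree tree   [S → S tree]
S tree tree tree tree ⇒ S tree tree tree tree tree   [S → S tree]
S tree tree tree tree tree ⇒ S tree tree tree tree tree tree   [S → S tree]
S tree tree tree tree tree tree ⇒ one south the tree tree tree tree tree tree   [S → one south the]

S ⇒ S tree ⇒ S tree tree ⇒ S tree tree tree ⇒ S tree tree tree tree ⇒ S tree tree tree tree tree ⇒ S tree tree tree tree tree tree ⇒ one south the tree tree tree tree tree tree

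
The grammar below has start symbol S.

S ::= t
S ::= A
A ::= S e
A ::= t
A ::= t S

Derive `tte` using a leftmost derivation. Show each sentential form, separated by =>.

S => A   [S ::= A]
A => Se   [A ::= S e]
Se => Ae   [S ::= A]
Ae => tSe   [A ::= t S]
tSe => tAe   [S ::= A]
tAe => tte   [A ::= t]

S => A => Se => Ae => tSe => tAe => tte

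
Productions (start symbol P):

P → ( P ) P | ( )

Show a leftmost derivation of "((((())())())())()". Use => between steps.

P => (P)P   [P → ( P ) P]
(P)P => ((P)P)P   [P → ( P ) P]
((P)P)P => (((P)P)P)P   [P → ( P ) P]
(((P)P)P)P => ((((P)P)P)P)P   [P → ( P ) P]
((((P)P)P)P)P => ((((())P)P)P)P   [P → ( )]
((((())P)P)P)P => ((((())())P)P)P   [P → ( )]
((((())())P)P)P => ((((())())())P)P   [P → ( )]
((((())())())P)P => ((((())())())())P   [P → ( )]
((((())())())())P => ((((())())())())()   [P → ( )]

P => (P)P => ((P)P)P => (((P)P)P)P => ((((P)P)P)P)P => ((((())P)P)P)P => ((((())())P)P)P => ((((())())())P)P => ((((())())())())P => ((((())())())())()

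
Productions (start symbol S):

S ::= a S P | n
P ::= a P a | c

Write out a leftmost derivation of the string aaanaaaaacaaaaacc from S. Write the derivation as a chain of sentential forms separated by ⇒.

S ⇒ aSP ⇒ aaSPP ⇒ aaaSPPP ⇒ aaanPPP ⇒ aaanaPaPP ⇒ aaanaaPaaPP ⇒ aaanaaaPaaaPP ⇒ aaanaaaaPaaaaPP ⇒ aaanaaaaaPaaaaaPP ⇒ aaanaaaaacaaaaaPP ⇒ aaanaaaaacaaaaacP ⇒ aaanaaaaacaaaaacc

S ⇒ aSP   [S ::= a S P]
aSP ⇒ aaSPP   [S ::= a S P]
aaSPP ⇒ aaaSPPP   [S ::= a S P]
aaaSPPP ⇒ aaanPPP   [S ::= n]
aaanPPP ⇒ aaanaPaPP   [P ::= a P a]
aaanaPaPP ⇒ aaanaaPaaPP   [P ::= a P a]
aaanaaPaaPP ⇒ aaanaaaPaaaPP   [P ::= a P a]
aaanaaaPaaaPP ⇒ aaanaaaaPaaaaPP   [P ::= a P a]
aaanaaaaPaaaaPP ⇒ aaanaaaaaPaaaaaPP   [P ::= a P a]
aaanaaaaaPaaaaaPP ⇒ aaanaaaaacaaaaaPP   [P ::= c]
aaanaaaaacaaaaaPP ⇒ aaanaaaaacaaaaacP   [P ::= c]
aaanaaaaacaaaaacP ⇒ aaanaaaaacaaaaacc   [P ::= c]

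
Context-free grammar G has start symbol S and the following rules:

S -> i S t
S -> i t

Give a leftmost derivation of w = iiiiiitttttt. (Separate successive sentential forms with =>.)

S => iSt   [S -> i S t]
iSt => iiStt   [S -> i S t]
iiStt => iiiSttt   [S -> i S t]
iiiSttt => iiiiStttt   [S -> i S t]
iiiiStttt => iiiiiSttttt   [S -> i S t]
iiiiiSttttt => iiiiiitttttt   [S -> i t]

S => iSt => iiStt => iiiSttt => iiiiStttt => iiiiiSttttt => iiiiiitttttt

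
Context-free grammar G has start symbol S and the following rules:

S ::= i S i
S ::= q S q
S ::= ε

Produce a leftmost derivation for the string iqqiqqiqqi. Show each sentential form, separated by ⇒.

S ⇒ iSi ⇒ iqSqi ⇒ iqqSqqi ⇒ iqqiSiqqi ⇒ iqqiqSqiqqi ⇒ iqqiqqiqqi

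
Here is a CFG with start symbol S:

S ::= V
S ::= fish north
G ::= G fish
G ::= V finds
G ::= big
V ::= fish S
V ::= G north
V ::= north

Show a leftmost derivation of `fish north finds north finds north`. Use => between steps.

S => V => G north => V finds north => G north finds north => V finds north finds north => fish S finds north finds north => fish V finds north finds north => fish north finds north finds north

S => V   [S ::= V]
V => G north   [V ::= G north]
G north => V finds north   [G ::= V finds]
V finds north => G north finds north   [V ::= G north]
G north finds north => V finds north finds north   [G ::= V finds]
V finds north finds north => fish S finds north finds north   [V ::= fish S]
fish S finds north finds north => fish V finds north finds north   [S ::= V]
fish V finds north finds north => fish north finds north finds north   [V ::= north]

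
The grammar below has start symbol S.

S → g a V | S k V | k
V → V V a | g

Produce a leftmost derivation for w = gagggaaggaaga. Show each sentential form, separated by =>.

S => gaV   [S → g a V]
gaV => gaVVa   [V → V V a]
gaVVa => gaVVaVa   [V → V V a]
gaVVaVa => gaVVaVaVa   [V → V V a]
gaVVaVaVa => gagVaVaVa   [V → g]
gagVaVaVa => gagVVaaVaVa   [V → V V a]
gagVVaaVaVa => gaggVaaVaVa   [V → g]
gaggVaaVaVa => gagggaaVaVa   [V → g]
gagggaaVaVa => gagggaaVVaaVa   [V → V V a]
gagggaaVVaaVa => gagggaagVaaVa   [V → g]
gagggaagVaaVa => gagggaaggaaVa   [V → g]
gagggaaggaaVa => gagggaaggaaga   [V → g]

S => gaV => gaVVa => gaVVaVa => gaVVaVaVa => gagVaVaVa => gagVVaaVaVa => gaggVaaVaVa => gagggaaVaVa => gagggaaVVaaVa => gagggaagVaaVa => gagggaaggaaVa => gagggaaggaaga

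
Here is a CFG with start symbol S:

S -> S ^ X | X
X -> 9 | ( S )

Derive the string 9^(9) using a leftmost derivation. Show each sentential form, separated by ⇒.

S ⇒ S^X   [S -> S ^ X]
S^X ⇒ X^X   [S -> X]
X^X ⇒ 9^X   [X -> 9]
9^X ⇒ 9^(S)   [X -> ( S )]
9^(S) ⇒ 9^(X)   [S -> X]
9^(X) ⇒ 9^(9)   [X -> 9]

S ⇒ S^X ⇒ X^X ⇒ 9^X ⇒ 9^(S) ⇒ 9^(X) ⇒ 9^(9)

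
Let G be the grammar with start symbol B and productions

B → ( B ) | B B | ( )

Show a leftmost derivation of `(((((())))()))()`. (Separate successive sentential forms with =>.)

B => BB   [B → B B]
BB => (B)B   [B → ( B )]
(B)B => ((B))B   [B → ( B )]
((B))B => ((BB))B   [B → B B]
((BB))B => (((B)B))B   [B → ( B )]
(((B)B))B => ((((B))B))B   [B → ( B )]
((((B))B))B => (((((B)))B))B   [B → ( B )]
(((((B)))B))B => (((((())))B))B   [B → ( )]
(((((())))B))B => (((((())))()))B   [B → ( )]
(((((())))()))B => (((((())))()))()   [B → ( )]

B => BB => (B)B => ((B))B => ((BB))B => (((B)B))B => ((((B))B))B => (((((B)))B))B => (((((())))B))B => (((((())))()))B => (((((())))()))()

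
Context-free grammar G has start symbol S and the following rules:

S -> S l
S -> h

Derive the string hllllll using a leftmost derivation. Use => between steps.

S => Sl => Sll => Slll => Sllll => Slllll => Sllllll => hllllll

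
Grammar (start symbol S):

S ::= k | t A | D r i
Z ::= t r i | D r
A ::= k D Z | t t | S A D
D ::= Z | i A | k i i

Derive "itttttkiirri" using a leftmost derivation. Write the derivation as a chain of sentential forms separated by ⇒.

S⇒Dri⇒Zri⇒Drri⇒iArri⇒iSADrri⇒itAADrri⇒itttADrri⇒itttttDrri⇒itttttkiirri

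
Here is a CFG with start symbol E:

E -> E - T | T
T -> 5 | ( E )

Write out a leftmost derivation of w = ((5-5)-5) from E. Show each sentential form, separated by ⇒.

E⇒T⇒(E)⇒(E-T)⇒(T-T)⇒((E)-T)⇒((E-T)-T)⇒((T-T)-T)⇒((5-T)-T)⇒((5-5)-T)⇒((5-5)-5)

E ⇒ T   [E -> T]
T ⇒ (E)   [T -> ( E )]
(E) ⇒ (E-T)   [E -> E - T]
(E-T) ⇒ (T-T)   [E -> T]
(T-T) ⇒ ((E)-T)   [T -> ( E )]
((E)-T) ⇒ ((E-T)-T)   [E -> E - T]
((E-T)-T) ⇒ ((T-T)-T)   [E -> T]
((T-T)-T) ⇒ ((5-T)-T)   [T -> 5]
((5-T)-T) ⇒ ((5-5)-T)   [T -> 5]
((5-5)-T) ⇒ ((5-5)-5)   [T -> 5]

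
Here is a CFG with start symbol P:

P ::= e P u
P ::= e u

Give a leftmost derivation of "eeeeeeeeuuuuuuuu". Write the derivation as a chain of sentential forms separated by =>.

P=>ePu=>eePuu=>eeePuuu=>eeeePuuuu=>eeeeePuuuuu=>eeeeeePuuuuuu=>eeeeeeePuuuuuuu=>eeeeeeeeuuuuuuuu

P => ePu   [P ::= e P u]
ePu => eePuu   [P ::= e P u]
eePuu => eeePuuu   [P ::= e P u]
eeePuuu => eeeePuuuu   [P ::= e P u]
eeeePuuuu => eeeeePuuuuu   [P ::= e P u]
eeeeePuuuuu => eeeeeePuuuuuu   [P ::= e P u]
eeeeeePuuuuuu => eeeeeeePuuuuuuu   [P ::= e P u]
eeeeeeePuuuuuuu => eeeeeeeeuuuuuuuu   [P ::= e u]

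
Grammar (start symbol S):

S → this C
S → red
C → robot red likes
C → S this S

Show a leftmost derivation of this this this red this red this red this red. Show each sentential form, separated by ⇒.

S ⇒ this C ⇒ this S this S ⇒ this this C this S ⇒ this this S this S this S ⇒ this this this C this S this S ⇒ this this this S this S this S this S ⇒ this this this red this S this S this S ⇒ this this this red this red this S this S ⇒ this this this red this red this red this S ⇒ this this this red this red this red this red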